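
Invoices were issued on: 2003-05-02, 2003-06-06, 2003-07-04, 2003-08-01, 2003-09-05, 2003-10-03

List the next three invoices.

These are Fridays at 28- or 35-day spacing (35, 28, 28, 35, 28).
The pattern: 1st Friday of the month.
November 2003 — 1st Friday is 2003-11-07.
December 2003 — 1st Friday is 2003-12-05.
January 2004 — 1st Friday is 2004-01-02.

2003-11-07, 2003-12-05, 2004-01-02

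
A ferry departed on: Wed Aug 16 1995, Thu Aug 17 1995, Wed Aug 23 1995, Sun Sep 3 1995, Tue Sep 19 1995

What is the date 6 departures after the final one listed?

Gaps: 1, 6, 11, 16 days — each gap is 5 larger than the previous one.
Next gap: 21 days. Tue Sep 19 1995 + 21 days = Tue Oct 10 1995.
Next gap: 26 days. Tue Oct 10 1995 + 26 days = Sun Nov 5 1995.
Next gap: 31 days. Sun Nov 5 1995 + 31 days = Wed Dec 6 1995.
Next gap: 36 days. Wed Dec 6 1995 + 36 days = Thu Jan 11 1996.
Next gap: 41 days. Thu Jan 11 1996 + 41 days = Wed Feb 21 1996.
Next gap: 46 days. Wed Feb 21 1996 + 46 days = Sun Apr 7 1996.

Sun Apr 7 1996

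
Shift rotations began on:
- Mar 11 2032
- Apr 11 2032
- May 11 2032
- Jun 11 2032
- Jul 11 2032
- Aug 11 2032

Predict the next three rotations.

Sep 11 2032, Oct 11 2032, Nov 11 2032

The day-of-month is always 11 (31, 30, 31, 30, 31 days between events).
So this recurs on the 11th of each month.
September 2032: Sep 11 2032.
Next: October 2032 → Oct 11 2032.
November 2032: Nov 11 2032.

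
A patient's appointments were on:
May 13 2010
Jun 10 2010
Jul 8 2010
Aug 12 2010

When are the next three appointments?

Sep 9 2010, Oct 14 2010, Nov 11 2010

These are Thursdays at 28- or 35-day spacing (28, 28, 35).
The pattern: 2nd Thursday of the month.
2nd Thursday of September 2010: Sep 9 2010.
2nd Thursday of October 2010: Oct 14 2010.
2nd Thursday of November 2010: Nov 11 2010.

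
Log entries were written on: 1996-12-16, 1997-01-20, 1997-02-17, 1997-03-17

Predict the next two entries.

1997-04-21, 1997-05-19

All dates are Mondays, 35, 28, 28 days apart.
Specifically, the 3rd Monday of each month.
3rd Monday of April 1997: 1997-04-21.
3rd Monday of May 1997: 1997-05-19.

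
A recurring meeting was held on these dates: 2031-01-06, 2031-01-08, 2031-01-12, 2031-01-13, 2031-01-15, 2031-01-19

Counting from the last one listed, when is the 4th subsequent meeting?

2031-01-27

The gap pattern 2, 4, 1, 2, 4 repeats every 3 events.
These are the Mondays, Wednesdays and Sundays of each week.
The following Monday is 2031-01-20.
The following Wednesday is 2031-01-22.
Next Sunday: 2031-01-26.
The following Monday is 2031-01-27.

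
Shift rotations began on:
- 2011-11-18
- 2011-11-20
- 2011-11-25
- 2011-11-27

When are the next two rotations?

The gap pattern 2, 5, 2 repeats every 2 events.
These are the Fridays and Sundays of each week.
Next Friday: 2011-12-02.
Next Sunday: 2011-12-04.

2011-12-02, 2011-12-04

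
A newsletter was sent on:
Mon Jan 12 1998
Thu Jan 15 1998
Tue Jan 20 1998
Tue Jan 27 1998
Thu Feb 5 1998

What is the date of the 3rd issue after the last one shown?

Gaps: 3, 5, 7, 9 days — each gap is 2 larger than the previous one.
Next gap: 11 days. Thu Feb 5 1998 + 11 days = Mon Feb 16 1998.
Next gap: 13 days. Mon Feb 16 1998 + 13 days = Sun Mar 1 1998.
Next gap: 15 days. Sun Mar 1 1998 + 15 days = Mon Mar 16 1998.

Mon Mar 16 1998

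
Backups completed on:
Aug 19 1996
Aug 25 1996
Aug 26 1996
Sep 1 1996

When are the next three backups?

Gaps: 6, 1, 6 days — not constant, but cyclic with period 2.
The events fall on every Monday and Sunday.
Next Monday: Sep 2 1996.
Next Sunday: Sep 8 1996.
Next Monday: Sep 9 1996.

Sep 2 1996, Sep 8 1996, Sep 9 1996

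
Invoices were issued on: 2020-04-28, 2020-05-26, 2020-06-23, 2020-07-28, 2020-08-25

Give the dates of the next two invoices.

Gaps: 28, 28, 35, 28 days — a mix of 28 and 35. Every date is a Tuesday.
Each is the 4th Tuesday of its month.
4th Tuesday of September 2020: 2020-09-22.
October 2020 — 4th Tuesday is 2020-10-27.

2020-09-22, 2020-10-27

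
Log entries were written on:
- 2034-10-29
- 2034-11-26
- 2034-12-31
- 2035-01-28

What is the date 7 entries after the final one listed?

2035-08-26

All Sundays; the gaps (28, 35, 28) vary with month length.
This is the last Sunday of each month.
Last Sunday of February 2035: 2035-02-25.
Last Sunday of March 2035: 2035-03-25.
Last Sunday of April 2035: 2035-04-29.
Last Sunday of May 2035: 2035-05-27.
June 2035 ends with Sunday 2035-06-24.
July 2035 ends with Sunday 2035-07-29.
August 2035 ends with Sunday 2035-08-26.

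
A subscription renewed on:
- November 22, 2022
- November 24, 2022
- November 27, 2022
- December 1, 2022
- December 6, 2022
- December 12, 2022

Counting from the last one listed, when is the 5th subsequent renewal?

The spacing grows by 1 each time: 2, 3, 4, 5, 6 days.
Next gap: 7 days. December 12, 2022 + 7 days = December 19, 2022.
Next gap: 8 days. December 19, 2022 + 8 days = December 27, 2022.
Next gap: 9 days. December 27, 2022 + 9 days = January 5, 2023.
Next gap: 10 days. January 5, 2023 + 10 days = January 15, 2023.
Next gap: 11 days. January 15, 2023 + 11 days = January 26, 2023.

January 26, 2023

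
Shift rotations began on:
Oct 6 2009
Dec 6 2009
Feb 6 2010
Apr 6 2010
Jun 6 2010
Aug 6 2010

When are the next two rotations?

Oct 6 2010, Dec 6 2010

Gaps: 61, 62, 59, 61, 61 days — not constant. Every event is on the 6th of the month.
Pattern: the 6th of every 2 months.
October 2010: Oct 6 2010.
December 2010: Dec 6 2010.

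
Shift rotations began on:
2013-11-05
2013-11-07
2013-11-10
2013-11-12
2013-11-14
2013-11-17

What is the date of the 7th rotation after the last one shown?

The gap pattern 2, 3, 2, 2, 3 repeats every 3 events.
These are the Tuesdays, Thursdays and Sundays of each week.
The following Tuesday is 2013-11-19.
The following Thursday is 2013-11-21.
The following Sunday is 2013-11-24.
Next Tuesday: 2013-11-26.
Next Thursday: 2013-11-28.
The following Sunday is 2013-12-01.
Next Tuesday: 2013-12-03.

2013-12-03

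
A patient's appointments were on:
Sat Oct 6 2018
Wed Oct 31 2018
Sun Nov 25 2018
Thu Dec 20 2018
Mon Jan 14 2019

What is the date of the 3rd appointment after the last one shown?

Sat Mar 30 2019

Every event comes 25 days after the last (25, 25, 25, 25).
Mon Jan 14 2019 + 25 days = Fri Feb 8 2019.
Fri Feb 8 2019 + 25 days = Tue Mar 5 2019.
Tue Mar 5 2019 + 25 days = Sat Mar 30 2019.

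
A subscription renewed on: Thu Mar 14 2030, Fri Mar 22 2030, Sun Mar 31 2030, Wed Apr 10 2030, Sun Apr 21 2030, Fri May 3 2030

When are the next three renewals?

Thu May 16 2030, Thu May 30 2030, Fri Jun 14 2030

Intervals are 8, 9, 10, 11, 12 days — an arithmetic progression with common difference 1.
Next gap: 13 days. Fri May 3 2030 + 13 days = Thu May 16 2030.
Next gap: 14 days. Thu May 16 2030 + 14 days = Thu May 30 2030.
Next gap: 15 days. Thu May 30 2030 + 15 days = Fri Jun 14 2030.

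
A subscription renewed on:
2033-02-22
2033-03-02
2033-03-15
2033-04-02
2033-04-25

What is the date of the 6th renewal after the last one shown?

2033-12-24

Gaps: 8, 13, 18, 23 days — each gap is 5 larger than the previous one.
Next gap: 28 days. 2033-04-25 + 28 days = 2033-05-23.
Next gap: 33 days. 2033-05-23 + 33 days = 2033-06-25.
Next gap: 38 days. 2033-06-25 + 38 days = 2033-08-02.
Next gap: 43 days. 2033-08-02 + 43 days = 2033-09-14.
Next gap: 48 days. 2033-09-14 + 48 days = 2033-11-01.
Next gap: 53 days. 2033-11-01 + 53 days = 2033-12-24.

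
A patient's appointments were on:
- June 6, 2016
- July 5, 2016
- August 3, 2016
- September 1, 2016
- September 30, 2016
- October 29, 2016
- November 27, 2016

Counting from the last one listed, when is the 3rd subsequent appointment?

February 22, 2017

Gaps between consecutive events: 29, 29, 29, 29, 29, 29 days — a constant 29-day interval.
November 27, 2016 + 29 days = December 26, 2016.
December 26, 2016 + 29 days = January 24, 2017.
January 24, 2017 + 29 days = February 22, 2017.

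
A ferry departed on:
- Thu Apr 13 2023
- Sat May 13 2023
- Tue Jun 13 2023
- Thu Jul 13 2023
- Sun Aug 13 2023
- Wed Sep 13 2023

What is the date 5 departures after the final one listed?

Tue Feb 13 2024

Each date is the 13th; the gaps (30, 31, 30, 31, 31) track the month lengths.
The rule is the 13th of each month.
October 2023: Fri Oct 13 2023.
November 2023: Mon Nov 13 2023.
December 2023: Wed Dec 13 2023.
Next: January 2024 → Sat Jan 13 2024.
February 2024: Tue Feb 13 2024.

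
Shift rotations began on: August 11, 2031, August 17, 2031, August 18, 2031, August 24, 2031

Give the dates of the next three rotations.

August 25, 2031; August 31, 2031; September 1, 2031

The gap pattern 6, 1, 6 repeats every 2 events.
These are the Mondays and Sundays of each week.
The following Monday is August 25, 2031.
Next Sunday: August 31, 2031.
Next Monday: September 1, 2031.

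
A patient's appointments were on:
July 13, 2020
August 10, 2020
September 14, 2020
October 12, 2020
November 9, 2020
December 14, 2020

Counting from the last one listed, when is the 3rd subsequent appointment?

Gaps: 28, 35, 28, 28, 35 days — a mix of 28 and 35. Every date is a Monday.
Each is the 2nd Monday of its month.
2nd Monday of January 2021: January 11, 2021.
February 2021 — 2nd Monday is February 8, 2021.
2nd Monday of March 2021: March 8, 2021.

March 8, 2021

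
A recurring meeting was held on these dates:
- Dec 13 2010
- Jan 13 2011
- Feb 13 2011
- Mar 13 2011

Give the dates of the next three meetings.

Apr 13 2011, May 13 2011, Jun 13 2011

The day-of-month is always 13 (31, 31, 28 days between events).
So this recurs on the 13th of each month.
April 2011: Apr 13 2011.
Next: May 2011 → May 13 2011.
June 2011: Jun 13 2011.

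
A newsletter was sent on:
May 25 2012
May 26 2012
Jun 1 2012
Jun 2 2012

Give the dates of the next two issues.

The gap pattern 1, 6, 1 repeats every 2 events.
These are the Fridays and Saturdays of each week.
Next Friday: Jun 8 2012.
Next Saturday: Jun 9 2012.

Jun 8 2012, Jun 9 2012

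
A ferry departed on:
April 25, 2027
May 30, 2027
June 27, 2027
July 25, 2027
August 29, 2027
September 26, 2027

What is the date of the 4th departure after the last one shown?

These are Sundays with 35, 28, 28, 35, 28-day gaps.
Each is the final Sunday of its month — May 30, 2027 is past the 28th, so '4th Sunday' doesn't fit.
Last Sunday of October 2027: October 31, 2027.
November 2027 ends with Sunday November 28, 2027.
December 2027 ends with Sunday December 26, 2027.
Last Sunday of January 2028: January 30, 2028.

January 30, 2028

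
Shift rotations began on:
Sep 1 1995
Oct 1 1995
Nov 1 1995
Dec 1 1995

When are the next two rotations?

Jan 1 1996, Feb 1 1996

Gaps: 30, 31, 30 days — not constant. Every event is on the 1st of the month.
Pattern: the 1st of each month.
January 1996: Jan 1 1996.
Next: February 1996 → Feb 1 1996.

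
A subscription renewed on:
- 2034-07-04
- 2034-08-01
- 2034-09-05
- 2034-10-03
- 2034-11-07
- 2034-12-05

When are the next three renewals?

2035-01-02, 2035-02-06, 2035-03-06

Gaps: 28, 35, 28, 35, 28 days — a mix of 28 and 35. Every date is a Tuesday.
Each is the 1st Tuesday of its month.
1st Tuesday of January 2035: 2035-01-02.
1st Tuesday of February 2035: 2035-02-06.
March 2035 — 1st Tuesday is 2035-03-06.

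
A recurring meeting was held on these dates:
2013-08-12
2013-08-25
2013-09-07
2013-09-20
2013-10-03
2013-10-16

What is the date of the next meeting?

The spacing is 13, 13, 13, 13, 13 days — always 13 days.
2013-10-16 + 13 days = 2013-10-29.

2013-10-29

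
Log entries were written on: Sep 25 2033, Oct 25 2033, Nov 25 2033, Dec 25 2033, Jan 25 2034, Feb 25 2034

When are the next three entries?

Each date is the 25th; the gaps (30, 31, 30, 31, 31) track the month lengths.
The rule is the 25th of each month.
March 2034: Mar 25 2034.
April 2034: Apr 25 2034.
May 2034: May 25 2034.

Mar 25 2034, Apr 25 2034, May 25 2034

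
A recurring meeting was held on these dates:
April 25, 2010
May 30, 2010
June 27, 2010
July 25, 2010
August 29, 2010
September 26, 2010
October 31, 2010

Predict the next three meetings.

These are Sundays with 35, 28, 28, 35, 28, 35-day gaps.
Each is the final Sunday of its month — May 30, 2010 is past the 28th, so '4th Sunday' doesn't fit.
November 2010 ends with Sunday November 28, 2010.
December 2010 ends with Sunday December 26, 2010.
Last Sunday of January 2011: January 30, 2011.

November 28, 2010; December 26, 2010; January 30, 2011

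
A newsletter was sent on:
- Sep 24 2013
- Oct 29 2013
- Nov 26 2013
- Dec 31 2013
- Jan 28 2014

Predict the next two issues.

Every date is a Tuesday; gaps 35, 28, 35, 28 days.
Each is the last Tuesday of its month (at least one falls on the 29th or later, ruling out '4th Tuesday').
Last Tuesday of February 2014: Feb 25 2014.
Last Tuesday of March 2014: Mar 25 2014.

Feb 25 2014, Mar 25 2014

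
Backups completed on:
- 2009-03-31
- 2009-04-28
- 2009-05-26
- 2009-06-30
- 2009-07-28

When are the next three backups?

All Tuesdays; the gaps (28, 28, 35, 28) vary with month length.
This is the last Tuesday of each month.
August 2009 ends with Tuesday 2009-08-25.
September 2009 ends with Tuesday 2009-09-29.
Last Tuesday of October 2009: 2009-10-27.

2009-08-25, 2009-09-29, 2009-10-27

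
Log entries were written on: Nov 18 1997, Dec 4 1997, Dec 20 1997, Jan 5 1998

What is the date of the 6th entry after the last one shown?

Every event comes 16 days after the last (16, 16, 16).
Jan 5 1998 + 16 days = Jan 21 1998.
Jan 21 1998 + 16 days = Feb 6 1998.
Feb 6 1998 + 16 days = Feb 22 1998.
Feb 22 1998 + 16 days = Mar 10 1998.
Mar 10 1998 + 16 days = Mar 26 1998.
Mar 26 1998 + 16 days = Apr 11 1998.

Apr 11 1998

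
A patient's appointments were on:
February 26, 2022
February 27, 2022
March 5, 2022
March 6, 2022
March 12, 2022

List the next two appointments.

The gap pattern 1, 6, 1, 6 repeats every 2 events.
These are the Saturdays and Sundays of each week.
The following Sunday is March 13, 2022.
The following Saturday is March 19, 2022.

March 13, 2022; March 19, 2022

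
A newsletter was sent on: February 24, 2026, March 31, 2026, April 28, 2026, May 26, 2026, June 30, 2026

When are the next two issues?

All Tuesdays; the gaps (35, 28, 28, 35) vary with month length.
This is the last Tuesday of each month.
Last Tuesday of July 2026: July 28, 2026.
August 2026 ends with Tuesday August 25, 2026.

July 28, 2026; August 25, 2026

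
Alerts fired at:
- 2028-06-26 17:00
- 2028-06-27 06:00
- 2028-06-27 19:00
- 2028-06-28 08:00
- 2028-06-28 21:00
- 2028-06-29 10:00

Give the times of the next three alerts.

2028-06-29 23:00, 2028-06-30 12:00, 2028-07-01 01:00

Gaps: 13, 13, 13, 13, 13 hours — each event is 13 hours after the previous one.
2028-06-29 10:00 + 13 h = 2028-06-29 23:00.
2028-06-29 23:00 + 13 h = 2028-06-30 12:00.
2028-06-30 12:00 + 13 h = 2028-07-01 01:00.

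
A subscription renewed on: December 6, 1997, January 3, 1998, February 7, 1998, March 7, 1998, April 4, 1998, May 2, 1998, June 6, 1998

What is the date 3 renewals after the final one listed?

These are Saturdays at 28- or 35-day spacing (28, 35, 28, 28, 28, 35).
The pattern: 1st Saturday of the month.
1st Saturday of July 1998: July 4, 1998.
1st Saturday of August 1998: August 1, 1998.
September 1998 — 1st Saturday is September 5, 1998.

September 5, 1998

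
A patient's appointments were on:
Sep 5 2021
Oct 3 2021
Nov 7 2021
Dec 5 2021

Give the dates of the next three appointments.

These are Sundays at 28- or 35-day spacing (28, 35, 28).
The pattern: 1st Sunday of the month.
January 2022 — 1st Sunday is Jan 2 2022.
1st Sunday of February 2022: Feb 6 2022.
March 2022 — 1st Sunday is Mar 6 2022.

Jan 2 2022, Feb 6 2022, Mar 6 2022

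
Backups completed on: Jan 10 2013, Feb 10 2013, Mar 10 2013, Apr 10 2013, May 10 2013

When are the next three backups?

Jun 10 2013, Jul 10 2013, Aug 10 2013

Each date is the 10th; the gaps (31, 28, 31, 30) track the month lengths.
The rule is the 10th of each month.
June 2013: Jun 10 2013.
Next: July 2013 → Jul 10 2013.
August 2013: Aug 10 2013.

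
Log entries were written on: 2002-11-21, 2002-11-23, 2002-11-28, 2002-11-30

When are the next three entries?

Every event lands on a Thursday or Saturday (gaps cycle 2, 5, 2).
So the schedule is: every Thursday and Saturday.
The following Thursday is 2002-12-05.
The following Saturday is 2002-12-07.
The following Thursday is 2002-12-12.

2002-12-05, 2002-12-07, 2002-12-12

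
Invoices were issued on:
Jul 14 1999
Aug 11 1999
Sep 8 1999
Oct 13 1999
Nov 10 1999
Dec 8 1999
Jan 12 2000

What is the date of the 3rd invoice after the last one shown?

These are Wednesdays at 28- or 35-day spacing (28, 28, 35, 28, 28, 35).
The pattern: 2nd Wednesday of the month.
2nd Wednesday of February 2000: Feb 9 2000.
March 2000 — 2nd Wednesday is Mar 8 2000.
2nd Wednesday of April 2000: Apr 12 2000.

Apr 12 2000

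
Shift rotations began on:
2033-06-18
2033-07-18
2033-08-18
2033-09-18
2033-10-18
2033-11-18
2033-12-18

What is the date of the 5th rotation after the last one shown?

Each date is the 18th; the gaps (30, 31, 31, 30, 31, 30) track the month lengths.
The rule is the 18th of each month.
Next: January 2034 → 2034-01-18.
February 2034: 2034-02-18.
Next: March 2034 → 2034-03-18.
April 2034: 2034-04-18.
Next: May 2034 → 2034-05-18.

2034-05-18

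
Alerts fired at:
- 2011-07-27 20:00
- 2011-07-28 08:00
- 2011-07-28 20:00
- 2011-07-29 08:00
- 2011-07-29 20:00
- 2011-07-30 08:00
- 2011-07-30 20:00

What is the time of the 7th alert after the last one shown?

2011-08-03 08:00

Gaps: 12, 12, 12, 12, 12, 12 hours — each event is 12 hours after the previous one.
2011-07-30 20:00 + 12 h = 2011-07-31 08:00.
2011-07-31 08:00 + 12 h = 2011-07-31 20:00.
2011-07-31 20:00 + 12 h = 2011-08-01 08:00.
2011-08-01 08:00 + 12 h = 2011-08-01 20:00.
2011-08-01 20:00 + 12 h = 2011-08-02 08:00.
2011-08-02 08:00 + 12 h = 2011-08-02 20:00.
2011-08-02 20:00 + 12 h = 2011-08-03 08:00.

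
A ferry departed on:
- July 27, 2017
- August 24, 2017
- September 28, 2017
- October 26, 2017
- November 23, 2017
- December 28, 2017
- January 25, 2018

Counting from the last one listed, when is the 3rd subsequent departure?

April 26, 2018

These are Thursdays at 28- or 35-day spacing (28, 35, 28, 28, 35, 28).
The pattern: 4th Thursday of the month.
February 2018 — 4th Thursday is February 22, 2018.
March 2018 — 4th Thursday is March 22, 2018.
April 2018 — 4th Thursday is April 26, 2018.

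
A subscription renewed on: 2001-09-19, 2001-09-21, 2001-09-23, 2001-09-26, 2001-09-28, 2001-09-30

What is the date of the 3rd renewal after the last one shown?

Gaps: 2, 2, 3, 2, 2 days — not constant, but cyclic with period 3.
The events fall on every Wednesday, Friday and Sunday.
Next Wednesday: 2001-10-03.
Next Friday: 2001-10-05.
The following Sunday is 2001-10-07.

2001-10-07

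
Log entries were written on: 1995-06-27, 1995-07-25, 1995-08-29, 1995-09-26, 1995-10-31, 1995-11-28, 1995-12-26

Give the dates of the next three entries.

These are Tuesdays with 28, 35, 28, 35, 28, 28-day gaps.
Each is the final Tuesday of its month — 1995-08-29 is past the 28th, so '4th Tuesday' doesn't fit.
January 1996 ends with Tuesday 1996-01-30.
Last Tuesday of February 1996: 1996-02-27.
March 1996 ends with Tuesday 1996-03-26.

1996-01-30, 1996-02-27, 1996-03-26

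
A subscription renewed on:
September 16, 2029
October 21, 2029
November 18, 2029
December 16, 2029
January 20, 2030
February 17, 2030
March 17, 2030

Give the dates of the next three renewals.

These are Sundays at 28- or 35-day spacing (35, 28, 28, 35, 28, 28).
The pattern: 3rd Sunday of the month.
3rd Sunday of April 2030: April 21, 2030.
3rd Sunday of May 2030: May 19, 2030.
June 2030 — 3rd Sunday is June 16, 2030.

April 21, 2030; May 19, 2030; June 16, 2030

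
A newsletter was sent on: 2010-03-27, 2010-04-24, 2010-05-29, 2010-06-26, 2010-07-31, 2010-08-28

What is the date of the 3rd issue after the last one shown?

2010-11-27

All Saturdays; the gaps (28, 35, 28, 35, 28) vary with month length.
This is the last Saturday of each month.
September 2010 ends with Saturday 2010-09-25.
October 2010 ends with Saturday 2010-10-30.
Last Saturday of November 2010: 2010-11-27.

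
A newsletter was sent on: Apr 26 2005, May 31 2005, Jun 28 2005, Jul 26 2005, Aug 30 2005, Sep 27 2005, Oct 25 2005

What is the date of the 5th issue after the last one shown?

Mar 28 2006

These are Tuesdays with 35, 28, 28, 35, 28, 28-day gaps.
Each is the final Tuesday of its month — May 31 2005 is past the 28th, so '4th Tuesday' doesn't fit.
Last Tuesday of November 2005: Nov 29 2005.
December 2005 ends with Tuesday Dec 27 2005.
Last Tuesday of January 2006: Jan 31 2006.
February 2006 ends with Tuesday Feb 28 2006.
Last Tuesday of March 2006: Mar 28 2006.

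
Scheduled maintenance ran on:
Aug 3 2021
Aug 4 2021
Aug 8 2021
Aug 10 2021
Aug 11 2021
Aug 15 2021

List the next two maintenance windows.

Every event lands on a Tuesday or Wednesday or Sunday (gaps cycle 1, 4, 2, 1, 4).
So the schedule is: every Tuesday, Wednesday and Sunday.
The following Tuesday is Aug 17 2021.
Next Wednesday: Aug 18 2021.

Aug 17 2021, Aug 18 2021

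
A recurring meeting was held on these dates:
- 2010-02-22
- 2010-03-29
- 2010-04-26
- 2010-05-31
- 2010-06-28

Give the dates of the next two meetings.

2010-07-26, 2010-08-30

These are Mondays with 35, 28, 35, 28-day gaps.
Each is the final Monday of its month — 2010-03-29 is past the 28th, so '4th Monday' doesn't fit.
July 2010 ends with Monday 2010-07-26.
August 2010 ends with Monday 2010-08-30.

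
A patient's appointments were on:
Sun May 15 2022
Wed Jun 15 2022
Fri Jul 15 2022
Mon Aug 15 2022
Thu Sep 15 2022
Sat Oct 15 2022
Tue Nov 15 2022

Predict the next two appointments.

Thu Dec 15 2022, Sun Jan 15 2023

Gaps: 31, 30, 31, 31, 30, 31 days — not constant. Every event is on the 15th of the month.
Pattern: the 15th of each month.
Next: December 2022 → Thu Dec 15 2022.
January 2023: Sun Jan 15 2023.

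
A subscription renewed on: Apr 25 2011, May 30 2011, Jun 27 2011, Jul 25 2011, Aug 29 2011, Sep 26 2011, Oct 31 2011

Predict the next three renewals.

These are Mondays with 35, 28, 28, 35, 28, 35-day gaps.
Each is the final Monday of its month — May 30 2011 is past the 28th, so '4th Monday' doesn't fit.
Last Monday of November 2011: Nov 28 2011.
December 2011 ends with Monday Dec 26 2011.
January 2012 ends with Monday Jan 30 2012.

Nov 28 2011, Dec 26 2011, Jan 30 2012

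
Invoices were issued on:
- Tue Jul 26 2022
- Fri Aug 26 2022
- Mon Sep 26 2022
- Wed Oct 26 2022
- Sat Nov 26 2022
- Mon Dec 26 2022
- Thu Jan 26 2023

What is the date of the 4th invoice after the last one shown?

Fri May 26 2023

The day-of-month is always 26 (31, 31, 30, 31, 30, 31 days between events).
So this recurs on the 26th of each month.
Next: February 2023 → Sun Feb 26 2023.
Next: March 2023 → Sun Mar 26 2023.
Next: April 2023 → Wed Apr 26 2023.
Next: May 2023 → Fri May 26 2023.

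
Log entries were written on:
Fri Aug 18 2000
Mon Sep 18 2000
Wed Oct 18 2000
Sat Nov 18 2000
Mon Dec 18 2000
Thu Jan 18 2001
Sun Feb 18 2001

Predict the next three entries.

Sun Mar 18 2001, Wed Apr 18 2001, Fri May 18 2001

Each date is the 18th; the gaps (31, 30, 31, 30, 31, 31) track the month lengths.
The rule is the 18th of each month.
March 2001: Sun Mar 18 2001.
April 2001: Wed Apr 18 2001.
Next: May 2001 → Fri May 18 2001.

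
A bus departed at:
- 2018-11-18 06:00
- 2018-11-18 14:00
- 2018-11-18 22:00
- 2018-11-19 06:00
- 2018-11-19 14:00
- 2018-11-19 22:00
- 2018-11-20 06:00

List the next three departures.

2018-11-20 14:00, 2018-11-20 22:00, 2018-11-21 06:00

Spacing: 8, 8, 8, 8, 8, 8 h — constant 8 h.
2018-11-20 06:00 + 8 h = 2018-11-20 14:00.
2018-11-20 14:00 + 8 h = 2018-11-20 22:00.
2018-11-20 22:00 + 8 h = 2018-11-21 06:00.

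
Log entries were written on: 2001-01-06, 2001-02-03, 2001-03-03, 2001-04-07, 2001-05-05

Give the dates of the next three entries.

Gaps: 28, 28, 35, 28 days — a mix of 28 and 35. Every date is a Saturday.
Each is the 1st Saturday of its month.
1st Saturday of June 2001: 2001-06-02.
July 2001 — 1st Saturday is 2001-07-07.
1st Saturday of August 2001: 2001-08-04.

2001-06-02, 2001-07-07, 2001-08-04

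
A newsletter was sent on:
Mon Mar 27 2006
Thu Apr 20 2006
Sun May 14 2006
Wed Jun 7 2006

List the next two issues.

Every event comes 24 days after the last (24, 24, 24).
Wed Jun 7 2006 + 24 days = Sat Jul 1 2006.
Sat Jul 1 2006 + 24 days = Tue Jul 25 2006.

Sat Jul 1 2006, Tue Jul 25 2006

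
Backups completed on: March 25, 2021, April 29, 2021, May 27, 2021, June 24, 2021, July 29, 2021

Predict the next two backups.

August 26, 2021; September 30, 2021

These are Thursdays with 35, 28, 28, 35-day gaps.
Each is the final Thursday of its month — April 29, 2021 is past the 28th, so '4th Thursday' doesn't fit.
Last Thursday of August 2021: August 26, 2021.
September 2021 ends with Thursday September 30, 2021.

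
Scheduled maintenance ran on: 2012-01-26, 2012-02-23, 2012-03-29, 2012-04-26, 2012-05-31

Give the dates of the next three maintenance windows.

2012-06-28, 2012-07-26, 2012-08-30

Every date is a Thursday; gaps 28, 35, 28, 35 days.
Each is the last Thursday of its month (at least one falls on the 29th or later, ruling out '4th Thursday').
Last Thursday of June 2012: 2012-06-28.
Last Thursday of July 2012: 2012-07-26.
August 2012 ends with Thursday 2012-08-30.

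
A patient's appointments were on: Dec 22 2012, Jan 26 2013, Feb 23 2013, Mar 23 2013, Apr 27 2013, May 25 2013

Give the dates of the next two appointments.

Gaps: 35, 28, 28, 35, 28 days — a mix of 28 and 35. Every date is a Saturday.
Each is the 4th Saturday of its month.
4th Saturday of June 2013: Jun 22 2013.
4th Saturday of July 2013: Jul 27 2013.

Jun 22 2013, Jul 27 2013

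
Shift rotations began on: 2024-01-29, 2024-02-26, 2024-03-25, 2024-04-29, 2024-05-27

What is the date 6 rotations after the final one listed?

2024-11-25

These are Mondays with 28, 28, 35, 28-day gaps.
Each is the final Monday of its month — 2024-01-29 is past the 28th, so '4th Monday' doesn't fit.
Last Monday of June 2024: 2024-06-24.
July 2024 ends with Monday 2024-07-29.
Last Monday of August 2024: 2024-08-26.
September 2024 ends with Monday 2024-09-30.
Last Monday of October 2024: 2024-10-28.
November 2024 ends with Monday 2024-11-25.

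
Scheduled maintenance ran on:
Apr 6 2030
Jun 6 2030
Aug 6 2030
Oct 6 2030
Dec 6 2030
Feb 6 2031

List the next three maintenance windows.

The day-of-month is always 6 (61, 61, 61, 61, 62 days between events).
So this recurs on the 6th of every 2 months.
Next: April 2031 → Apr 6 2031.
June 2031: Jun 6 2031.
August 2031: Aug 6 2031.

Apr 6 2031, Jun 6 2031, Aug 6 2031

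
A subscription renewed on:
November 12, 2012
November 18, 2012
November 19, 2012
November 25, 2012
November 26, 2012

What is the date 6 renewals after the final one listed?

December 17, 2012

The gap pattern 6, 1, 6, 1 repeats every 2 events.
These are the Mondays and Sundays of each week.
The following Sunday is December 2, 2012.
The following Monday is December 3, 2012.
The following Sunday is December 9, 2012.
The following Monday is December 10, 2012.
The following Sunday is December 16, 2012.
The following Monday is December 17, 2012.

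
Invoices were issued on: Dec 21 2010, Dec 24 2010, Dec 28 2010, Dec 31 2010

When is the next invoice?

Jan 4 2011

Every event lands on a Tuesday or Friday (gaps cycle 3, 4, 3).
So the schedule is: every Tuesday and Friday.
The following Tuesday is Jan 4 2011.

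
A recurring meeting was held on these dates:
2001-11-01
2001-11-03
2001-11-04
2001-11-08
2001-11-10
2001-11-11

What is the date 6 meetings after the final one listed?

2001-11-25

Every event lands on a Thursday or Saturday or Sunday (gaps cycle 2, 1, 4, 2, 1).
So the schedule is: every Thursday, Saturday and Sunday.
The following Thursday is 2001-11-15.
The following Saturday is 2001-11-17.
The following Sunday is 2001-11-18.
The following Thursday is 2001-11-22.
Next Saturday: 2001-11-24.
The following Sunday is 2001-11-25.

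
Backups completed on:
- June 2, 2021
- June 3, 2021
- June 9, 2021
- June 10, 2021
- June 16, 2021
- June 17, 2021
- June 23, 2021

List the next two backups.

Gaps: 1, 6, 1, 6, 1, 6 days — not constant, but cyclic with period 2.
The events fall on every Wednesday and Thursday.
Next Thursday: June 24, 2021.
The following Wednesday is June 30, 2021.

June 24, 2021; June 30, 2021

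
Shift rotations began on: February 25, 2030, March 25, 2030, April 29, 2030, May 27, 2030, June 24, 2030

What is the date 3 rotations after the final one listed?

All Mondays; the gaps (28, 35, 28, 28) vary with month length.
This is the last Monday of each month.
Last Monday of July 2030: July 29, 2030.
August 2030 ends with Monday August 26, 2030.
Last Monday of September 2030: September 30, 2030.

September 30, 2030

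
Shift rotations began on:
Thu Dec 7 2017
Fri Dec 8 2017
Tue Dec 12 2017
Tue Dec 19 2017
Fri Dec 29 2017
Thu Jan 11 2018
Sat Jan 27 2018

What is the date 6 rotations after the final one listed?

Thu Jul 5 2018

Gaps: 1, 4, 7, 10, 13, 16 days — each gap is 3 larger than the previous one.
Next gap: 19 days. Sat Jan 27 2018 + 19 days = Thu Feb 15 2018.
Next gap: 22 days. Thu Feb 15 2018 + 22 days = Fri Mar 9 2018.
Next gap: 25 days. Fri Mar 9 2018 + 25 days = Tue Apr 3 2018.
Next gap: 28 days. Tue Apr 3 2018 + 28 days = Tue May 1 2018.
Next gap: 31 days. Tue May 1 2018 + 31 days = Fri Jun 1 2018.
Next gap: 34 days. Fri Jun 1 2018 + 34 days = Thu Jul 5 2018.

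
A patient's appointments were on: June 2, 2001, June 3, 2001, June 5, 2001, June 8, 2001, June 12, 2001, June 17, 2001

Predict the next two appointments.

Gaps: 1, 2, 3, 4, 5 days — each gap is 1 larger than the previous one.
Next gap: 6 days. June 17, 2001 + 6 days = June 23, 2001.
Next gap: 7 days. June 23, 2001 + 7 days = June 30, 2001.

June 23, 2001; June 30, 2001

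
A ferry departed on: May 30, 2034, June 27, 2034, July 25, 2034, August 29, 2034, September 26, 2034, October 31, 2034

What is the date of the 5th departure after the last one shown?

March 27, 2035

Every date is a Tuesday; gaps 28, 28, 35, 28, 35 days.
Each is the last Tuesday of its month (at least one falls on the 29th or later, ruling out '4th Tuesday').
November 2034 ends with Tuesday November 28, 2034.
Last Tuesday of December 2034: December 26, 2034.
January 2035 ends with Tuesday January 30, 2035.
Last Tuesday of February 2035: February 27, 2035.
March 2035 ends with Tuesday March 27, 2035.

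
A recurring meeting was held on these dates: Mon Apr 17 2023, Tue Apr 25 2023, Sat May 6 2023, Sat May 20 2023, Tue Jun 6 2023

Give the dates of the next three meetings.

Gaps: 8, 11, 14, 17 days — each gap is 3 larger than the previous one.
Next gap: 20 days. Tue Jun 6 2023 + 20 days = Mon Jun 26 2023.
Next gap: 23 days. Mon Jun 26 2023 + 23 days = Wed Jul 19 2023.
Next gap: 26 days. Wed Jul 19 2023 + 26 days = Mon Aug 14 2023.

Mon Jun 26 2023, Wed Jul 19 2023, Mon Aug 14 2023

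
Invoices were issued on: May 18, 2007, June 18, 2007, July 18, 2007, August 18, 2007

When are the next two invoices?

September 18, 2007; October 18, 2007

Each date is the 18th; the gaps (31, 30, 31) track the month lengths.
The rule is the 18th of each month.
Next: September 2007 → September 18, 2007.
Next: October 2007 → October 18, 2007.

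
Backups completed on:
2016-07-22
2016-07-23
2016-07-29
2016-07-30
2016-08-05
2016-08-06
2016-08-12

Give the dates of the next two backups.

The gap pattern 1, 6, 1, 6, 1, 6 repeats every 2 events.
These are the Fridays and Saturdays of each week.
The following Saturday is 2016-08-13.
The following Friday is 2016-08-19.

2016-08-13, 2016-08-19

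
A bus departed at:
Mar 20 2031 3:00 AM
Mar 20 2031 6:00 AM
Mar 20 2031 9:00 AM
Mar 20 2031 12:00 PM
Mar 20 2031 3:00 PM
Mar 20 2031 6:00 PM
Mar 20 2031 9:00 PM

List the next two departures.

Mar 21 2031 12:00 AM, Mar 21 2031 3:00 AM

Gaps: 3, 3, 3, 3, 3, 3 hours — each event is 3 hours after the previous one.
Mar 20 2031 9:00 PM + 3 h = Mar 21 2031 12:00 AM.
Mar 21 2031 12:00 AM + 3 h = Mar 21 2031 3:00 AM.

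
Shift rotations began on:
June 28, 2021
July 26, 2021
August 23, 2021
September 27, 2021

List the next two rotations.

October 25, 2021; November 22, 2021

All dates are Mondays, 28, 28, 35 days apart.
Specifically, the 4th Monday of each month.
4th Monday of October 2021: October 25, 2021.
4th Monday of November 2021: November 22, 2021.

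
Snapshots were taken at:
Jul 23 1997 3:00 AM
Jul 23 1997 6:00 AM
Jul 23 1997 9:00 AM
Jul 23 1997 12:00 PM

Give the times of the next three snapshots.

Spacing: 3, 3, 3 h — constant 3 h.
Jul 23 1997 12:00 PM + 3 h = Jul 23 1997 3:00 PM.
Jul 23 1997 3:00 PM + 3 h = Jul 23 1997 6:00 PM.
Jul 23 1997 6:00 PM + 3 h = Jul 23 1997 9:00 PM.

Jul 23 1997 3:00 PM, Jul 23 1997 6:00 PM, Jul 23 1997 9:00 PM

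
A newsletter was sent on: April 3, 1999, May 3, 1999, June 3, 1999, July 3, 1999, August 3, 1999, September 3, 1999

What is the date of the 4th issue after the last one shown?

Gaps: 30, 31, 30, 31, 31 days — not constant. Every event is on the 3rd of the month.
Pattern: the 3rd of each month.
October 1999: October 3, 1999.
November 1999: November 3, 1999.
December 1999: December 3, 1999.
January 2000: January 3, 2000.

January 3, 2000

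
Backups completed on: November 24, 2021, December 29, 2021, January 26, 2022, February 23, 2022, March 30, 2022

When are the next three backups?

These are Wednesdays with 35, 28, 28, 35-day gaps.
Each is the final Wednesday of its month — December 29, 2021 is past the 28th, so '4th Wednesday' doesn't fit.
Last Wednesday of April 2022: April 27, 2022.
Last Wednesday of May 2022: May 25, 2022.
June 2022 ends with Wednesday June 29, 2022.

April 27, 2022; May 25, 2022; June 29, 2022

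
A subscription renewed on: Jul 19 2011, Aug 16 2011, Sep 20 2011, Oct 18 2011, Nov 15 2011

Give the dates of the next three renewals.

All dates are Tuesdays, 28, 35, 28, 28 days apart.
Specifically, the 3rd Tuesday of each month.
3rd Tuesday of December 2011: Dec 20 2011.
3rd Tuesday of January 2012: Jan 17 2012.
February 2012 — 3rd Tuesday is Feb 21 2012.

Dec 20 2011, Jan 17 2012, Feb 21 2012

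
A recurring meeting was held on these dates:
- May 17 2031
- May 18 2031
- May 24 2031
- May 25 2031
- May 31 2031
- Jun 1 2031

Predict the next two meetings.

Gaps: 1, 6, 1, 6, 1 days — not constant, but cyclic with period 2.
The events fall on every Saturday and Sunday.
The following Saturday is Jun 7 2031.
The following Sunday is Jun 8 2031.

Jun 7 2031, Jun 8 2031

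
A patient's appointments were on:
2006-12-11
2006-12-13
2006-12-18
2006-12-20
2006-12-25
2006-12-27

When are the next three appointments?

2007-01-01, 2007-01-03, 2007-01-08

Every event lands on a Monday or Wednesday (gaps cycle 2, 5, 2, 5, 2).
So the schedule is: every Monday and Wednesday.
Next Monday: 2007-01-01.
The following Wednesday is 2007-01-03.
The following Monday is 2007-01-08.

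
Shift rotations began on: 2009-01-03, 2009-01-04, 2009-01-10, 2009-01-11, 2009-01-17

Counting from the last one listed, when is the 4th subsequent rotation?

Gaps: 1, 6, 1, 6 days — not constant, but cyclic with period 2.
The events fall on every Saturday and Sunday.
Next Sunday: 2009-01-18.
Next Saturday: 2009-01-24.
Next Sunday: 2009-01-25.
The following Saturday is 2009-01-31.

2009-01-31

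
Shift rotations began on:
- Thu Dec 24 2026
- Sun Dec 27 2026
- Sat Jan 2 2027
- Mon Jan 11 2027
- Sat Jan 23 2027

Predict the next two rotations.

The spacing grows by 3 each time: 3, 6, 9, 12 days.
Next gap: 15 days. Sat Jan 23 2027 + 15 days = Sun Feb 7 2027.
Next gap: 18 days. Sun Feb 7 2027 + 18 days = Thu Feb 25 2027.

Sun Feb 7 2027, Thu Feb 25 2027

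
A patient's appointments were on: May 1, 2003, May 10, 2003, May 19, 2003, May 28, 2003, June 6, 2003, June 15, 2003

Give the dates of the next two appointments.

Every event comes 9 days after the last (9, 9, 9, 9, 9).
June 15, 2003 + 9 days = June 24, 2003.
June 24, 2003 + 9 days = July 3, 2003.

June 24, 2003; July 3, 2003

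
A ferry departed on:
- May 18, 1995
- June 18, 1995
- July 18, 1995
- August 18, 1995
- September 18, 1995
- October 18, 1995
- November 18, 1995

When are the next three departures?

The day-of-month is always 18 (31, 30, 31, 31, 30, 31 days between events).
So this recurs on the 18th of each month.
December 1995: December 18, 1995.
Next: January 1996 → January 18, 1996.
February 1996: February 18, 1996.

December 18, 1995; January 18, 1996; February 18, 1996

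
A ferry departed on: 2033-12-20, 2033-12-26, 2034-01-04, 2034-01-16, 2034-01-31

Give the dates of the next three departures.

The spacing grows by 3 each time: 6, 9, 12, 15 days.
Next gap: 18 days. 2034-01-31 + 18 days = 2034-02-18.
Next gap: 21 days. 2034-02-18 + 21 days = 2034-03-11.
Next gap: 24 days. 2034-03-11 + 24 days = 2034-04-04.

2034-02-18, 2034-03-11, 2034-04-04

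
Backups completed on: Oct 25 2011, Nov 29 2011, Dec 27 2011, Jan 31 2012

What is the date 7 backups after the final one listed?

Every date is a Tuesday; gaps 35, 28, 35 days.
Each is the last Tuesday of its month (at least one falls on the 29th or later, ruling out '4th Tuesday').
Last Tuesday of February 2012: Feb 28 2012.
Last Tuesday of March 2012: Mar 27 2012.
Last Tuesday of April 2012: Apr 24 2012.
Last Tuesday of May 2012: May 29 2012.
June 2012 ends with Tuesday Jun 26 2012.
July 2012 ends with Tuesday Jul 31 2012.
Last Tuesday of August 2012: Aug 28 2012.

Aug 28 2012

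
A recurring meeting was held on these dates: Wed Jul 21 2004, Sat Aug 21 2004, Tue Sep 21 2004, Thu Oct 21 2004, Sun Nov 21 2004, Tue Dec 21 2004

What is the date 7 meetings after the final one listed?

The day-of-month is always 21 (31, 31, 30, 31, 30 days between events).
So this recurs on the 21st of each month.
Next: January 2005 → Fri Jan 21 2005.
Next: February 2005 → Mon Feb 21 2005.
March 2005: Mon Mar 21 2005.
Next: April 2005 → Thu Apr 21 2005.
May 2005: Sat May 21 2005.
June 2005: Tue Jun 21 2005.
Next: July 2005 → Thu Jul 21 2005.

Thu Jul 21 2005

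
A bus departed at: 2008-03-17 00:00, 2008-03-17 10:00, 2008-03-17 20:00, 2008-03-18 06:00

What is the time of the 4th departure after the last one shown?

2008-03-19 22:00

Gaps: 10, 10, 10 hours — each event is 10 hours after the previous one.
2008-03-18 06:00 + 10 h = 2008-03-18 16:00.
2008-03-18 16:00 + 10 h = 2008-03-19 02:00.
2008-03-19 02:00 + 10 h = 2008-03-19 12:00.
2008-03-19 12:00 + 10 h = 2008-03-19 22:00.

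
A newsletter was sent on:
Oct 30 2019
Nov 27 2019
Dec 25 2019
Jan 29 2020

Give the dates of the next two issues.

Feb 26 2020, Mar 25 2020

These are Wednesdays with 28, 28, 35-day gaps.
Each is the final Wednesday of its month — Oct 30 2019 is past the 28th, so '4th Wednesday' doesn't fit.
Last Wednesday of February 2020: Feb 26 2020.
Last Wednesday of March 2020: Mar 25 2020.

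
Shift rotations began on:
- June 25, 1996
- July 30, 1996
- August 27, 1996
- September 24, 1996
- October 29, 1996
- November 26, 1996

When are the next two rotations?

These are Tuesdays with 35, 28, 28, 35, 28-day gaps.
Each is the final Tuesday of its month — July 30, 1996 is past the 28th, so '4th Tuesday' doesn't fit.
December 1996 ends with Tuesday December 31, 1996.
Last Tuesday of January 1997: January 28, 1997.

December 31, 1996; January 28, 1997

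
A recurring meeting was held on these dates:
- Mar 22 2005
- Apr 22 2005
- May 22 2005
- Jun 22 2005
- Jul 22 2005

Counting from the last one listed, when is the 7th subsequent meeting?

The day-of-month is always 22 (31, 30, 31, 30 days between events).
So this recurs on the 22nd of each month.
August 2005: Aug 22 2005.
September 2005: Sep 22 2005.
Next: October 2005 → Oct 22 2005.
November 2005: Nov 22 2005.
Next: December 2005 → Dec 22 2005.
Next: January 2006 → Jan 22 2006.
Next: February 2006 → Feb 22 2006.

Feb 22 2006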